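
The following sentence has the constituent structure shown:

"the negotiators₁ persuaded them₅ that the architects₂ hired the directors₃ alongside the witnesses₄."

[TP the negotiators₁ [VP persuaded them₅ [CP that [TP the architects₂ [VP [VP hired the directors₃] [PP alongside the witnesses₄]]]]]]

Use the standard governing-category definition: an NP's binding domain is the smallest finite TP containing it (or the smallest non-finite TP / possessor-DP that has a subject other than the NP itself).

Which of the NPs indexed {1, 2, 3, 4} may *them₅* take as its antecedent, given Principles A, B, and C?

*them* is a pronoun, so Principle B applies: it must be free in its binding domain.
Binding domain of *them₅*: the matrix TP, whose subject is the negotiators₁.
*the negotiators₁* c-commands the pronoun within its binding domain → coindexation would violate Principle B.
*the architects₂*: the pronoun c-commands this R-expression → coindexation would violate Principle C on *the architects₂*.
*the directors₃*: the pronoun c-commands this R-expression → coindexation would violate Principle C on *the directors₃*.
*the witnesses₄*: the pronoun c-commands this R-expression → coindexation would violate Principle C on *the witnesses₄*.

none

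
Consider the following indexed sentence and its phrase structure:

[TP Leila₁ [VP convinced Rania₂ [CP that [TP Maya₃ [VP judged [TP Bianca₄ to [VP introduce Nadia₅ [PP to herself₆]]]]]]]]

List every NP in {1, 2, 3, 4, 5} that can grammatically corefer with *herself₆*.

{4, 5}

*herself* is an anaphor, so Principle A applies: it must be bound in its binding domain.
Binding domain of *herself₆*: the embedded TP, whose subject is Bianca₄.
*Leila₁* c-commands the anaphor but is outside its binding domain → cannot satisfy Principle A.
*Rania₂* c-commands the anaphor but is outside its binding domain → cannot satisfy Principle A.
*Maya₃* c-commands the anaphor but is outside its binding domain → cannot satisfy Principle A.
*Bianca₄* c-commands the anaphor within its binding domain → licit binder.
*Nadia₅* c-commands the anaphor within its binding domain → licit binder.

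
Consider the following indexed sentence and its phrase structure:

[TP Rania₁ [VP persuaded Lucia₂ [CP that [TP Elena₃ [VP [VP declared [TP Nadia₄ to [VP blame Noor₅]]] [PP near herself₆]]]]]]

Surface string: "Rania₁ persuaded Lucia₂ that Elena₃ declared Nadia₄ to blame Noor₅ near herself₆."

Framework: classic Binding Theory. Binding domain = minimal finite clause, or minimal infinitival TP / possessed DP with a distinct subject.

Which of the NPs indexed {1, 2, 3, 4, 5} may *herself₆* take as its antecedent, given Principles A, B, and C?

*herself* is an anaphor, so Principle A applies: it must be bound in its binding domain.
Binding domain of *herself₆*: the embedded TP, whose subject is Elena₃.
*Rania₁* c-commands the anaphor but is outside its binding domain → cannot satisfy Principle A.
*Lucia₂* c-commands the anaphor but is outside its binding domain → cannot satisfy Principle A.
*Elena₃* c-commands the anaphor within its binding domain → licit binder.
*Nadia₄* does not c-command the anaphor → cannot bind it.
*Noor₅* does not c-command the anaphor → cannot bind it.

{3}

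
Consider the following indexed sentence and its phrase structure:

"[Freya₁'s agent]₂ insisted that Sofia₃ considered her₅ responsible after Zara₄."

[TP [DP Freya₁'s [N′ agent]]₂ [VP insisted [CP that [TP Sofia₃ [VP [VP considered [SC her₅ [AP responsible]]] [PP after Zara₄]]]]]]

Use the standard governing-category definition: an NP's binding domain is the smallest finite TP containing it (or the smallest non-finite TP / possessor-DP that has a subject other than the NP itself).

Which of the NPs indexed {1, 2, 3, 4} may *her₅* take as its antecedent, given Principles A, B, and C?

*her* is a pronoun, so Principle B applies: it must be free in its binding domain.
Binding domain of *her₅*: the embedded TP, whose subject is Sofia₃.
*Freya₁* and the pronoun do not c-command one another → neither Principle B nor Principle C is at stake; coindexation permitted.
*[Freya₁'s agent]₂* c-commands the pronoun but from outside its binding domain, and is not c-commanded by it → coindexation permitted.
*Sofia₃* c-commands the pronoun within its binding domain → coindexation would violate Principle B.
*Zara₄* and the pronoun do not c-command one another → neither Principle B nor Principle C is at stake; coindexation permitted.

{1, 2, 4}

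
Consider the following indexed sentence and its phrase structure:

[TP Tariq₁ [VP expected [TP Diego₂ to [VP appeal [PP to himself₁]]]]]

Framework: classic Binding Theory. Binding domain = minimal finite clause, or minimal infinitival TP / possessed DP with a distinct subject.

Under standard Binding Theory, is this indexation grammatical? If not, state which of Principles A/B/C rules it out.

Principle A

The two coindexed NPs are *Tariq₁* and *himself₁*.
*himself₁* is an anaphor. Principle A requires it to be bound within its binding domain — the embedded TP, whose subject is Diego₂.
Within that domain it is c-commanded by *Diego₂*, which does not share its index.
*Tariq₁* does c-command the anaphor, but from outside its binding domain.
The anaphor is unbound in its domain → Principle A violation.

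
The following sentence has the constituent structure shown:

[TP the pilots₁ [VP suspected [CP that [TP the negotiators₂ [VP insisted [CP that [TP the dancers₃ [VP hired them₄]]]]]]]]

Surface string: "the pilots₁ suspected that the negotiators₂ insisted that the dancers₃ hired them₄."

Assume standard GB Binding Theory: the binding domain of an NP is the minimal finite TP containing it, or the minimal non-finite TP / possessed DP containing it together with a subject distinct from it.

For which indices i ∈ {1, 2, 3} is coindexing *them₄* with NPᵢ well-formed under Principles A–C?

*them* is a pronoun, so Principle B applies: it must be free in its binding domain.
Binding domain of *them₄*: the embedded TP, whose subject is the dancers₃.
*the pilots₁* c-commands the pronoun but from outside its binding domain, and is not c-commanded by it → coindexation permitted.
*the negotiators₂* c-commands the pronoun but from outside its binding domain, and is not c-commanded by it → coindexation permitted.
*the dancers₃* c-commands the pronoun within its binding domain → coindexation would violate Principle B.

{1, 2}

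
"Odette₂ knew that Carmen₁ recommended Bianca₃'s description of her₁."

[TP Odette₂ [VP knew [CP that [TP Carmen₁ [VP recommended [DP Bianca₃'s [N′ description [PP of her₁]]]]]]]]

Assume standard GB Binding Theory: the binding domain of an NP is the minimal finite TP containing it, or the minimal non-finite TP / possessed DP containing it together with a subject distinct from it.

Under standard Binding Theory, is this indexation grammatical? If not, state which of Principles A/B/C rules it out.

grammatical

The two coindexed NPs are *Carmen₁* and *her₁*.
*her₁* is a pronoun; its binding domain is the possessed DP, whose subject is Bianca₃. Within that domain it is c-commanded only by *Bianca₃*, which carries a different index — the pronoun is free locally, so Principle B holds.
*Carmen₁* is an R-expression; *her₁* does not c-command it, and no other NP shares its index, so Principle C is satisfied.
All principles are respected.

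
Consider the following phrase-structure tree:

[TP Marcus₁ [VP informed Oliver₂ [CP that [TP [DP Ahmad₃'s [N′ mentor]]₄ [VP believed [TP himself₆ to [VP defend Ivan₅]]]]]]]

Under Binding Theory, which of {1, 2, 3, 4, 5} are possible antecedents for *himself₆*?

{4}

*himself* is an anaphor, so Principle A applies: it must be bound in its binding domain.
Binding domain of *himself₆*: the embedded TP, whose subject is [Ahmad₃'s mentor]₄.
*Marcus₁* c-commands the anaphor but is outside its binding domain → cannot satisfy Principle A.
*Oliver₂* c-commands the anaphor but is outside its binding domain → cannot satisfy Principle A.
*Ahmad₃* does not c-command the anaphor → cannot bind it.
*[Ahmad₃'s mentor]₄* c-commands the anaphor within its binding domain → licit binder.
*Ivan₅* does not c-command the anaphor → cannot bind it.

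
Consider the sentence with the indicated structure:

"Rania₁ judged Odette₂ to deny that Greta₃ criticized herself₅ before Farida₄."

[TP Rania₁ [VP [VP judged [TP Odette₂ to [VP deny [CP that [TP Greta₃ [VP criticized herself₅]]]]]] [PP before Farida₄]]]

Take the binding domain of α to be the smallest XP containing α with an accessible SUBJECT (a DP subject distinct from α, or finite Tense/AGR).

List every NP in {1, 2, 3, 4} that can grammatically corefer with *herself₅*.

*herself* is an anaphor, so Principle A applies: it must be bound in its binding domain.
Binding domain of *herself₅*: the embedded TP, whose subject is Greta₃.
*Rania₁* c-commands the anaphor but is outside its binding domain → cannot satisfy Principle A.
*Odette₂* c-commands the anaphor but is outside its binding domain → cannot satisfy Principle A.
*Greta₃* c-commands the anaphor within its binding domain → licit binder.
*Farida₄* does not c-command the anaphor → cannot bind it.

{3}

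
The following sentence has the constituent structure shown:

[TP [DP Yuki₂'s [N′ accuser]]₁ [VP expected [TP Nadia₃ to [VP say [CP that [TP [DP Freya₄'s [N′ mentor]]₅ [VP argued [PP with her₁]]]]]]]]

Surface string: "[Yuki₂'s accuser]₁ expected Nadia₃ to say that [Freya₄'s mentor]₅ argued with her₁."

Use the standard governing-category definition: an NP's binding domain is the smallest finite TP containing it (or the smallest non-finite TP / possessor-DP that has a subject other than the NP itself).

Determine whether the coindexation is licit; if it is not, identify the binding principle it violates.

grammatical

The two coindexed NPs are *[Yuki₂'s accuser]₁* and *her₁*.
*her₁* is a pronoun; its binding domain is the embedded TP, whose subject is [Freya₄'s mentor]₅. Within that domain it is c-commanded only by *[Freya₄'s mentor]₅*, which carries a different index — the pronoun is free locally, so Principle B holds.
*[Yuki₂'s accuser]₁* is an R-expression; *her₁* does not c-command it, and no other NP shares its index, so Principle C is satisfied.
All principles are respected.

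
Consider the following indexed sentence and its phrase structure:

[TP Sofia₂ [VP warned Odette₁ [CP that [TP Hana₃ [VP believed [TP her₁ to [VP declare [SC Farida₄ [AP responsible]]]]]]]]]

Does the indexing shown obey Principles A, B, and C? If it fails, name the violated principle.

The two coindexed NPs are *Odette₁* and *her₁*.
*her₁* is a pronoun; its binding domain is the embedded TP, whose subject is Hana₃. Within that domain it is c-commanded only by *Hana₃*, which carries a different index — the pronoun is free locally, so Principle B holds.
*Odette₁* is an R-expression; *her₁* does not c-command it, and no other NP shares its index, so Principle C is satisfied.
All principles are respected.

grammatical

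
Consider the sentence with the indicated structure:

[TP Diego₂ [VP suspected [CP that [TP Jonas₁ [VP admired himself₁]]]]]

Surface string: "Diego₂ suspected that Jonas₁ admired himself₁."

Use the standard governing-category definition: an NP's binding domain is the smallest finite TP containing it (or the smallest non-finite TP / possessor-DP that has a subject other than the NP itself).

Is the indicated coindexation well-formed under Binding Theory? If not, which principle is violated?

grammatical

The two coindexed NPs are *Jonas₁* and *himself₁*.
*himself₁* is an anaphor; its binding domain is the embedded TP, whose subject is Jonas₁. *Jonas₁* c-commands it within that domain and shares its index, so Principle A is satisfied.
*Jonas₁* is an R-expression; *himself₁* does not c-command it, and no other NP shares its index, so Principle C is satisfied.
All principles are respected.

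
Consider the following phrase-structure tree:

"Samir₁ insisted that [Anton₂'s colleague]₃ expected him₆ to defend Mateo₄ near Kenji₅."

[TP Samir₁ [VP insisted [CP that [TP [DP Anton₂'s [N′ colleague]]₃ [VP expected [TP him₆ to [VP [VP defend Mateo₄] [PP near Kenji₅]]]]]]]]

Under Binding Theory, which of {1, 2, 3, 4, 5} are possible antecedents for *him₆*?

*him* is a pronoun, so Principle B applies: it must be free in its binding domain.
Binding domain of *him₆*: the embedded TP, whose subject is [Anton₂'s colleague]₃.
*Samir₁* c-commands the pronoun but from outside its binding domain, and is not c-commanded by it → coindexation permitted.
*Anton₂* and the pronoun do not c-command one another → neither Principle B nor Principle C is at stake; coindexation permitted.
*[Anton₂'s colleague]₃* c-commands the pronoun within its binding domain → coindexation would violate Principle B.
*Mateo₄*: the pronoun c-commands this R-expression → coindexation would violate Principle C on *Mateo₄*.
*Kenji₅*: the pronoun c-commands this R-expression → coindexation would violate Principle C on *Kenji₅*.

{1, 2}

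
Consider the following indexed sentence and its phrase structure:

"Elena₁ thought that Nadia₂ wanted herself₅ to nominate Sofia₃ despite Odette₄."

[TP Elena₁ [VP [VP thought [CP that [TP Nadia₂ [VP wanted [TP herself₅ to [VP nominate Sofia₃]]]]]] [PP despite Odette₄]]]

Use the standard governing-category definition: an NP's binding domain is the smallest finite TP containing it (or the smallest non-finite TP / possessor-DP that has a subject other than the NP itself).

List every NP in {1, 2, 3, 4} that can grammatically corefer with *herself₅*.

*herself* is an anaphor, so Principle A applies: it must be bound in its binding domain.
Binding domain of *herself₅*: the embedded TP, whose subject is Nadia₂.
*Elena₁* c-commands the anaphor but is outside its binding domain → cannot satisfy Principle A.
*Nadia₂* c-commands the anaphor within its binding domain → licit binder.
*Sofia₃* does not c-command the anaphor → cannot bind it.
*Odette₄* does not c-command the anaphor → cannot bind it.

{2}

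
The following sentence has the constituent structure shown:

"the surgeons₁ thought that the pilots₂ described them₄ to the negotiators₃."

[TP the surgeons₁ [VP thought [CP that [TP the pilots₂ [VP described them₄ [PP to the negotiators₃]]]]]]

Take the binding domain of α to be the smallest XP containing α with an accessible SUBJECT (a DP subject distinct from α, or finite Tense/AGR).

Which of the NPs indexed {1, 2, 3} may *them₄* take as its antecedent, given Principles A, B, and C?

*them* is a pronoun, so Principle B applies: it must be free in its binding domain.
Binding domain of *them₄*: the embedded TP, whose subject is the pilots₂.
*the surgeons₁* c-commands the pronoun but from outside its binding domain, and is not c-commanded by it → coindexation permitted.
*the pilots₂* c-commands the pronoun within its binding domain → coindexation would violate Principle B.
*the negotiators₃*: the pronoun c-commands this R-expression → coindexation would violate Principle C on *the negotiators₃*.

{1}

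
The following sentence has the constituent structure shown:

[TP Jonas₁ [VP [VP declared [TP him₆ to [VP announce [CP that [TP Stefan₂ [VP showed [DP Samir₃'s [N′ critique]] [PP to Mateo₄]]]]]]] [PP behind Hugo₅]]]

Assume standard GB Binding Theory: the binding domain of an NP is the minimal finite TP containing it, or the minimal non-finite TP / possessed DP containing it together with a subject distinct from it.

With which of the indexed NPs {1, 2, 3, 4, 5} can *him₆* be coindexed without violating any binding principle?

{5}

*him* is a pronoun, so Principle B applies: it must be free in its binding domain.
Binding domain of *him₆*: the matrix TP, whose subject is Jonas₁.
*Jonas₁* c-commands the pronoun within its binding domain → coindexation would violate Principle B.
*Stefan₂*: the pronoun c-commands this R-expression → coindexation would violate Principle C on *Stefan₂*.
*Samir₃*: the pronoun c-commands this R-expression → coindexation would violate Principle C on *Samir₃*.
*Mateo₄*: the pronoun c-commands this R-expression → coindexation would violate Principle C on *Mateo₄*.
*Hugo₅* and the pronoun do not c-command one another → neither Principle B nor Principle C is at stake; coindexation permitted.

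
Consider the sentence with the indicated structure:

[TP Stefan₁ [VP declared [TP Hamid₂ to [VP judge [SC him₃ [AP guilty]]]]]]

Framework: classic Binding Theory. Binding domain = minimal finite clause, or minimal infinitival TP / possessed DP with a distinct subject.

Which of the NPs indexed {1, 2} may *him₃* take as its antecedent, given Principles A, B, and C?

{1}

*him* is a pronoun, so Principle B applies: it must be free in its binding domain.
Binding domain of *him₃*: the embedded TP, whose subject is Hamid₂.
*Stefan₁* c-commands the pronoun but from outside its binding domain, and is not c-commanded by it → coindexation permitted.
*Hamid₂* c-commands the pronoun within its binding domain → coindexation would violate Principle B.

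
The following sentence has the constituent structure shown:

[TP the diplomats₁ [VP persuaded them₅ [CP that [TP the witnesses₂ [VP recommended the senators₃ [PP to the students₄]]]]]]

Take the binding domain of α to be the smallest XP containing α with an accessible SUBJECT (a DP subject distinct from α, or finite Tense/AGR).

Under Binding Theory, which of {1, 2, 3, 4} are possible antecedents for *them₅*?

none

*them* is a pronoun, so Principle B applies: it must be free in its binding domain.
Binding domain of *them₅*: the matrix TP, whose subject is the diplomats₁.
*the diplomats₁* c-commands the pronoun within its binding domain → coindexation would violate Principle B.
*the witnesses₂*: the pronoun c-commands this R-expression → coindexation would violate Principle C on *the witnesses₂*.
*the senators₃*: the pronoun c-commands this R-expression → coindexation would violate Principle C on *the senators₃*.
*the students₄*: the pronoun c-commands this R-expression → coindexation would violate Principle C on *the students₄*.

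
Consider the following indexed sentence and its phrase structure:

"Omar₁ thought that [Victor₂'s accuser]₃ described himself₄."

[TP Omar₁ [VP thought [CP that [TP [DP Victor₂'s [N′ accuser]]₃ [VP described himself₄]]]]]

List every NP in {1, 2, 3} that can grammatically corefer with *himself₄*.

*himself* is an anaphor, so Principle A applies: it must be bound in its binding domain.
Binding domain of *himself₄*: the embedded TP, whose subject is [Victor₂'s accuser]₃.
*Omar₁* c-commands the anaphor but is outside its binding domain → cannot satisfy Principle A.
*Victor₂* does not c-command the anaphor → cannot bind it.
*[Victor₂'s accuser]₃* c-commands the anaphor within its binding domain → licit binder.

{3}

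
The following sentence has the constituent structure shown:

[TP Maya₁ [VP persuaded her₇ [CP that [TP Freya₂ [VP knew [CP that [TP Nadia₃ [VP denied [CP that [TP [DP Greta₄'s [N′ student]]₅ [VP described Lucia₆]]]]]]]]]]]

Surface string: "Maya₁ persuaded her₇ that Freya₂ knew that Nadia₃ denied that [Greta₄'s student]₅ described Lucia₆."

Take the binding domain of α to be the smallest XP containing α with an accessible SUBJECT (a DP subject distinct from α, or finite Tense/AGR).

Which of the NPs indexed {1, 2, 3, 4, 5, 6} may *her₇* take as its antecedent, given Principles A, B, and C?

none

*her* is a pronoun, so Principle B applies: it must be free in its binding domain.
Binding domain of *her₇*: the matrix TP, whose subject is Maya₁.
*Maya₁* c-commands the pronoun within its binding domain → coindexation would violate Principle B.
*Freya₂*: the pronoun c-commands this R-expression → coindexation would violate Principle C on *Freya₂*.
*Nadia₃*: the pronoun c-commands this R-expression → coindexation would violate Principle C on *Nadia₃*.
*Greta₄*: the pronoun c-commands this R-expression → coindexation would violate Principle C on *Greta₄*.
*[Greta₄'s student]₅*: the pronoun c-commands this R-expression → coindexation would violate Principle C on *[Greta₄'s student]₅*.
*Lucia₆*: the pronoun c-commands this R-expression → coindexation would violate Principle C on *Lucia₆*.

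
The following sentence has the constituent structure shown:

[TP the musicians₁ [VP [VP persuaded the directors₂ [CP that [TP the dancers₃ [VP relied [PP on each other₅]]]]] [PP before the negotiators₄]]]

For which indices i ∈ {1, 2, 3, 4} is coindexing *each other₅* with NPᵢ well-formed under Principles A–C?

{3}

*each other* is an anaphor, so Principle A applies: it must be bound in its binding domain.
Binding domain of *each other₅*: the embedded TP, whose subject is the dancers₃.
*the musicians₁* c-commands the anaphor but is outside its binding domain → cannot satisfy Principle A.
*the directors₂* c-commands the anaphor but is outside its binding domain → cannot satisfy Principle A.
*the dancers₃* c-commands the anaphor within its binding domain → licit binder.
*the negotiators₄* does not c-command the anaphor → cannot bind it.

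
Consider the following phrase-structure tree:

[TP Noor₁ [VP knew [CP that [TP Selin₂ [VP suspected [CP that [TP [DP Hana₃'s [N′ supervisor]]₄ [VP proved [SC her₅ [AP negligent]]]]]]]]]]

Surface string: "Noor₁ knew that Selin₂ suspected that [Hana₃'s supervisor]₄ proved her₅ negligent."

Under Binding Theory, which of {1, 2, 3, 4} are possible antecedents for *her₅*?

{1, 2, 3}

*her* is a pronoun, so Principle B applies: it must be free in its binding domain.
Binding domain of *her₅*: the embedded TP, whose subject is [Hana₃'s supervisor]₄.
*Noor₁* c-commands the pronoun but from outside its binding domain, and is not c-commanded by it → coindexation permitted.
*Selin₂* c-commands the pronoun but from outside its binding domain, and is not c-commanded by it → coindexation permitted.
*Hana₃* and the pronoun do not c-command one another → neither Principle B nor Principle C is at stake; coindexation permitted.
*[Hana₃'s supervisor]₄* c-commands the pronoun within its binding domain → coindexation would violate Principle B.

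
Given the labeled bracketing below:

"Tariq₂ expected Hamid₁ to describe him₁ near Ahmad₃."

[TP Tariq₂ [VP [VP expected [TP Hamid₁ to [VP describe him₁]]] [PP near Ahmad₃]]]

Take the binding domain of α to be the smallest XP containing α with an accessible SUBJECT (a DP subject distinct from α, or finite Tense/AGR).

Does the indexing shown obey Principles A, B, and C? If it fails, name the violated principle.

Principle B

The two coindexed NPs are *Hamid₁* and *him₁*.
*him₁* is a pronoun. Its binding domain is the embedded TP, whose subject is Hamid₁.
*Hamid₁* c-commands it within that domain and carries the same index.
The pronoun is locally bound → Principle B violation.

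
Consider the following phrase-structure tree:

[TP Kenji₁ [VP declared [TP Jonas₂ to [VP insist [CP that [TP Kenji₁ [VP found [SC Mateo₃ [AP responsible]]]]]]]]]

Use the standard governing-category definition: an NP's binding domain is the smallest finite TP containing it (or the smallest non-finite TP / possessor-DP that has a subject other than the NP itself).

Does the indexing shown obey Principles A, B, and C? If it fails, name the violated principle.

Principle C

The two coindexed NPs are *Kenji₁* (the lower occurrence) and *Kenji₁* (the higher occurrence).
*Kenji₁* (the lower occurrence) is an R-expression. Principle C requires it to be free everywhere.
*Kenji₁* (the higher occurrence) c-commands it and carries the same index.
The R-expression is bound → Principle C violation.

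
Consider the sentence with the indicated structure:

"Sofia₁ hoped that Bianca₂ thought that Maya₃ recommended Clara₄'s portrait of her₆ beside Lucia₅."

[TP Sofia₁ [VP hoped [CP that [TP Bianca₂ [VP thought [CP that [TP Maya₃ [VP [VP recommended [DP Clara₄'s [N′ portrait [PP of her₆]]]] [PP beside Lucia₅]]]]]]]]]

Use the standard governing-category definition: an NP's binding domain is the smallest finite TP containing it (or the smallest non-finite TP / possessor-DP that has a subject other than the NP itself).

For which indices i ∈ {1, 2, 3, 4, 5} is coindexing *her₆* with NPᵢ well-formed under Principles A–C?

*her* is a pronoun, so Principle B applies: it must be free in its binding domain.
Binding domain of *her₆*: the possessed DP, whose subject is Clara₄.
*Sofia₁* c-commands the pronoun but from outside its binding domain, and is not c-commanded by it → coindexation permitted.
*Bianca₂* c-commands the pronoun but from outside its binding domain, and is not c-commanded by it → coindexation permitted.
*Maya₃* c-commands the pronoun but from outside its binding domain, and is not c-commanded by it → coindexation permitted.
*Clara₄* c-commands the pronoun within its binding domain → coindexation would violate Principle B.
*Lucia₅* and the pronoun do not c-command one another → neither Principle B nor Principle C is at stake; coindexation permitted.

{1, 2, 3, 5}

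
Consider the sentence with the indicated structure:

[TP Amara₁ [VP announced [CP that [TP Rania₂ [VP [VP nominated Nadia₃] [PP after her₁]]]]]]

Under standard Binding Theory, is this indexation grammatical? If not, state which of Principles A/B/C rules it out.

grammatical

The two coindexed NPs are *Amara₁* and *her₁*.
*her₁* is a pronoun; its binding domain is the embedded TP, whose subject is Rania₂. Within that domain it is c-commanded only by *Rania₂*, which carries a different index — the pronoun is free locally, so Principle B holds.
*Amara₁* is an R-expression; *her₁* does not c-command it, and no other NP shares its index, so Principle C is satisfied.
All principles are respected.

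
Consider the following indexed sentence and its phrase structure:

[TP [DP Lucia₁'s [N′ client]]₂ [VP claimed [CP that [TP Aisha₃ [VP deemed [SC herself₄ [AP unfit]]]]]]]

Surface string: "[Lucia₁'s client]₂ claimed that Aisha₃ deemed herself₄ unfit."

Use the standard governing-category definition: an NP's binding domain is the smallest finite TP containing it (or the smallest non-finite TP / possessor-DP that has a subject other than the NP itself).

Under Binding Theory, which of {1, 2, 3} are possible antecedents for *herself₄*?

{3}

*herself* is an anaphor, so Principle A applies: it must be bound in its binding domain.
Binding domain of *herself₄*: the embedded TP, whose subject is Aisha₃.
*Lucia₁* does not c-command the anaphor → cannot bind it.
*[Lucia₁'s client]₂* c-commands the anaphor but is outside its binding domain → cannot satisfy Principle A.
*Aisha₃* c-commands the anaphor within its binding domain → licit binder.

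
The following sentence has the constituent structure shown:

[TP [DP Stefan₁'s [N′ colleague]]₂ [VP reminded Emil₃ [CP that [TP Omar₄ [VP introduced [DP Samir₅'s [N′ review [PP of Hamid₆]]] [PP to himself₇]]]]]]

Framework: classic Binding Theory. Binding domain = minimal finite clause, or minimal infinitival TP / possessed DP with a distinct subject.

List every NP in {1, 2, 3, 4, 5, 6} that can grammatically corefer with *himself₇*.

{4}

*himself* is an anaphor, so Principle A applies: it must be bound in its binding domain.
Binding domain of *himself₇*: the embedded TP, whose subject is Omar₄.
*Stefan₁* does not c-command the anaphor → cannot bind it.
*[Stefan₁'s colleague]₂* c-commands the anaphor but is outside its binding domain → cannot satisfy Principle A.
*Emil₃* c-commands the anaphor but is outside its binding domain → cannot satisfy Principle A.
*Omar₄* c-commands the anaphor within its binding domain → licit binder.
*Samir₅* does not c-command the anaphor → cannot bind it.
*Hamid₆* does not c-command the anaphor → cannot bind it.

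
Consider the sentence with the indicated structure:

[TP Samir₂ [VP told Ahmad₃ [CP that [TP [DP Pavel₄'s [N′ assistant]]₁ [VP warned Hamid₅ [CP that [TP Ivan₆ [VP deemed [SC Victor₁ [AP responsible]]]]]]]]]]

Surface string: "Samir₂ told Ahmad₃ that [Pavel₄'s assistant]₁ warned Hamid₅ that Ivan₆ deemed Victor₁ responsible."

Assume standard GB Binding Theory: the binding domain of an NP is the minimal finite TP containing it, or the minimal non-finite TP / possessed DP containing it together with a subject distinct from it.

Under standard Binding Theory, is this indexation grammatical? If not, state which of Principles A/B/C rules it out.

Principle C

The two coindexed NPs are *[Pavel₄'s assistant]₁* and *Victor₁*.
*Victor₁* is an R-expression. Principle C requires it to be free everywhere.
*[Pavel₄'s assistant]₁* c-commands it and carries the same index.
The R-expression is bound → Principle C violation.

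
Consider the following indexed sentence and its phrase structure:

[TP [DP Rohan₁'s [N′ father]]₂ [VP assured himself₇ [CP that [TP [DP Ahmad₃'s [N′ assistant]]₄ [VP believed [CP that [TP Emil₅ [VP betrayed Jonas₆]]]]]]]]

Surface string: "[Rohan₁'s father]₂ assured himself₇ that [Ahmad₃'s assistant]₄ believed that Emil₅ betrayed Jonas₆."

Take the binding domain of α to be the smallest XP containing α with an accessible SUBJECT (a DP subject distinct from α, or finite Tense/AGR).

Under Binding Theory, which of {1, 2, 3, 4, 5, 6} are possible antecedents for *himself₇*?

{2}

*himself* is an anaphor, so Principle A applies: it must be bound in its binding domain.
Binding domain of *himself₇*: the matrix TP, whose subject is [Rohan₁'s father]₂.
*Rohan₁* does not c-command the anaphor → cannot bind it.
*[Rohan₁'s father]₂* c-commands the anaphor within its binding domain → licit binder.
*Ahmad₃* does not c-command the anaphor → cannot bind it.
*[Ahmad₃'s assistant]₄* does not c-command the anaphor → cannot bind it.
*Emil₅* does not c-command the anaphor → cannot bind it.
*Jonas₆* does not c-command the anaphor → cannot bind it.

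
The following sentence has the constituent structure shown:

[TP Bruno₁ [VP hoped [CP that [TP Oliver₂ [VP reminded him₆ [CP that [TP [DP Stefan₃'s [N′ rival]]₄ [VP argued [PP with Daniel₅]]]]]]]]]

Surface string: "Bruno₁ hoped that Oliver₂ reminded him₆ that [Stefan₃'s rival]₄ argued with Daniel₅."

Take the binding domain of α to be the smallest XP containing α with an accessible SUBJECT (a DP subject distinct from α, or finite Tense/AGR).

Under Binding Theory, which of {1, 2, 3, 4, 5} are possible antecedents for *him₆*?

{1}

*him* is a pronoun, so Principle B applies: it must be free in its binding domain.
Binding domain of *him₆*: the embedded TP, whose subject is Oliver₂.
*Bruno₁* c-commands the pronoun but from outside its binding domain, and is not c-commanded by it → coindexation permitted.
*Oliver₂* c-commands the pronoun within its binding domain → coindexation would violate Principle B.
*Stefan₃*: the pronoun c-commands this R-expression → coindexation would violate Principle C on *Stefan₃*.
*[Stefan₃'s rival]₄*: the pronoun c-commands this R-expression → coindexation would violate Principle C on *[Stefan₃'s rival]₄*.
*Daniel₅*: the pronoun c-commands this R-expression → coindexation would violate Principle C on *Daniel₅*.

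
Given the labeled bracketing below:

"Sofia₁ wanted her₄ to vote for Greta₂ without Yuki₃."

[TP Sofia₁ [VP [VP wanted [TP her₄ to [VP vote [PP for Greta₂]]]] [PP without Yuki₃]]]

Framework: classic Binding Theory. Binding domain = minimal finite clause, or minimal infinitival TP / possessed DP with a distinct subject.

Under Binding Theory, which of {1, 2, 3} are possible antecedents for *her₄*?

*her* is a pronoun, so Principle B applies: it must be free in its binding domain.
Binding domain of *her₄*: the matrix TP, whose subject is Sofia₁.
*Sofia₁* c-commands the pronoun within its binding domain → coindexation would violate Principle B.
*Greta₂*: the pronoun c-commands this R-expression → coindexation would violate Principle C on *Greta₂*.
*Yuki₃* and the pronoun do not c-command one another → neither Principle B nor Principle C is at stake; coindexation permitted.

{3}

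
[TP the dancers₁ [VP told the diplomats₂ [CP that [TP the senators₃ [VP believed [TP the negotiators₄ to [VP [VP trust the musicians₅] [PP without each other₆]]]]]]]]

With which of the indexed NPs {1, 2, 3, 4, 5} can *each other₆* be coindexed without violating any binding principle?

{4}

*each other* is an anaphor, so Principle A applies: it must be bound in its binding domain.
Binding domain of *each other₆*: the embedded TP, whose subject is the negotiators₄.
*the dancers₁* c-commands the anaphor but is outside its binding domain → cannot satisfy Principle A.
*the diplomats₂* c-commands the anaphor but is outside its binding domain → cannot satisfy Principle A.
*the senators₃* c-commands the anaphor but is outside its binding domain → cannot satisfy Principle A.
*the negotiators₄* c-commands the anaphor within its binding domain → licit binder.
*the musicians₅* does not c-command the anaphor → cannot bind it.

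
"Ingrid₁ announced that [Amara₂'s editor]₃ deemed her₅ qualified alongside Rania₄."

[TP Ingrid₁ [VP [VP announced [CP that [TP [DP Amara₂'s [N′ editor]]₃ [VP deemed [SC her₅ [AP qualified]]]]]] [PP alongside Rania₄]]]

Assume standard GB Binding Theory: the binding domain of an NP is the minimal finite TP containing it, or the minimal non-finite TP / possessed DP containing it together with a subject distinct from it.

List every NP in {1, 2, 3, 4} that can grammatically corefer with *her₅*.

*her* is a pronoun, so Principle B applies: it must be free in its binding domain.
Binding domain of *her₅*: the embedded TP, whose subject is [Amara₂'s editor]₃.
*Ingrid₁* c-commands the pronoun but from outside its binding domain, and is not c-commanded by it → coindexation permitted.
*Amara₂* and the pronoun do not c-command one another → neither Principle B nor Principle C is at stake; coindexation permitted.
*[Amara₂'s editor]₃* c-commands the pronoun within its binding domain → coindexation would violate Principle B.
*Rania₄* and the pronoun do not c-command one another → neither Principle B nor Principle C is at stake; coindexation permitted.

{1, 2, 4}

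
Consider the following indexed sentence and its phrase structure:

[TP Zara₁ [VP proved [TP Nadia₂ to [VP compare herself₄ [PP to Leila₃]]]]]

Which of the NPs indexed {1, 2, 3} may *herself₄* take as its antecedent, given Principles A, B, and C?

{2}

*herself* is an anaphor, so Principle A applies: it must be bound in its binding domain.
Binding domain of *herself₄*: the embedded TP, whose subject is Nadia₂.
*Zara₁* c-commands the anaphor but is outside its binding domain → cannot satisfy Principle A.
*Nadia₂* c-commands the anaphor within its binding domain → licit binder.
*Leila₃* does not c-command the anaphor → cannot bind it.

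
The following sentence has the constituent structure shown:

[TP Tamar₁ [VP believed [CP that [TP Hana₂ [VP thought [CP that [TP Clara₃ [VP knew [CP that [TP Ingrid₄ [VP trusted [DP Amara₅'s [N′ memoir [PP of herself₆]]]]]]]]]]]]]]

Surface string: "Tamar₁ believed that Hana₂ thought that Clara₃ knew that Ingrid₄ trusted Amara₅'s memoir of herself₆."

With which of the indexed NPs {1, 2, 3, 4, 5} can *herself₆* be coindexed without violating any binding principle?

*herself* is an anaphor, so Principle A applies: it must be bound in its binding domain.
Binding domain of *herself₆*: the possessed DP, whose subject is Amara₅.
*Tamar₁* c-commands the anaphor but is outside its binding domain → cannot satisfy Principle A.
*Hana₂* c-commands the anaphor but is outside its binding domain → cannot satisfy Principle A.
*Clara₃* c-commands the anaphor but is outside its binding domain → cannot satisfy Principle A.
*Ingrid₄* c-commands the anaphor but is outside its binding domain → cannot satisfy Principle A.
*Amara₅* c-commands the anaphor within its binding domain → licit binder.

{5}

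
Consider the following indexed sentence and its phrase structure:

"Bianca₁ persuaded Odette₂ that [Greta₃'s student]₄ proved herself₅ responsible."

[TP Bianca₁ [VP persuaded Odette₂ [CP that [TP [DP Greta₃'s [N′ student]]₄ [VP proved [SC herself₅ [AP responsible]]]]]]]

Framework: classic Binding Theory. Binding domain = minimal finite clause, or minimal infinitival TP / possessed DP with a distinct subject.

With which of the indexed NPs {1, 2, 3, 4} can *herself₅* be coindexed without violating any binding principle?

{4}

*herself* is an anaphor, so Principle A applies: it must be bound in its binding domain.
Binding domain of *herself₅*: the embedded TP, whose subject is [Greta₃'s student]₄.
*Bianca₁* c-commands the anaphor but is outside its binding domain → cannot satisfy Principle A.
*Odette₂* c-commands the anaphor but is outside its binding domain → cannot satisfy Principle A.
*Greta₃* does not c-command the anaphor → cannot bind it.
*[Greta₃'s student]₄* c-commands the anaphor within its binding domain → licit binder.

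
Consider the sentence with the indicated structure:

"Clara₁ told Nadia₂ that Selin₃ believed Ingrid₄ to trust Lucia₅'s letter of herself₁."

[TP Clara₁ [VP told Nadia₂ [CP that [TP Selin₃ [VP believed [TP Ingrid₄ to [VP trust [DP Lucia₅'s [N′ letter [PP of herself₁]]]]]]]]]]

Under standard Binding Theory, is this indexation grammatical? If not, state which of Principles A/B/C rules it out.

The two coindexed NPs are *Clara₁* and *herself₁*.
*herself₁* is an anaphor. Principle A requires it to be bound within its binding domain — the possessed DP, whose subject is Lucia₅.
Within that domain it is c-commanded by *Lucia₅*, which does not share its index.
*Clara₁* does c-command the anaphor, but from outside its binding domain.
The anaphor is unbound in its domain → Principle A violation.

Principle A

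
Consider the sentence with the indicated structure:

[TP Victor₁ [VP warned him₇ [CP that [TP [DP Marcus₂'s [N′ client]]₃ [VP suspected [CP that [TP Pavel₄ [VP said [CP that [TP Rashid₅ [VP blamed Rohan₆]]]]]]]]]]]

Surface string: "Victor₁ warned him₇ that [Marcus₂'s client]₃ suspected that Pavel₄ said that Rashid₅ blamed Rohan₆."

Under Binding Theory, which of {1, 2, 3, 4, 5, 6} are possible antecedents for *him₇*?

none

*him* is a pronoun, so Principle B applies: it must be free in its binding domain.
Binding domain of *him₇*: the matrix TP, whose subject is Victor₁.
*Victor₁* c-commands the pronoun within its binding domain → coindexation would violate Principle B.
*Marcus₂*: the pronoun c-commands this R-expression → coindexation would violate Principle C on *Marcus₂*.
*[Marcus₂'s client]₃*: the pronoun c-commands this R-expression → coindexation would violate Principle C on *[Marcus₂'s client]₃*.
*Pavel₄*: the pronoun c-commands this R-expression → coindexation would violate Principle C on *Pavel₄*.
*Rashid₅*: the pronoun c-commands this R-expression → coindexation would violate Principle C on *Rashid₅*.
*Rohan₆*: the pronoun c-commands this R-expression → coindexation would violate Principle C on *Rohan₆*.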